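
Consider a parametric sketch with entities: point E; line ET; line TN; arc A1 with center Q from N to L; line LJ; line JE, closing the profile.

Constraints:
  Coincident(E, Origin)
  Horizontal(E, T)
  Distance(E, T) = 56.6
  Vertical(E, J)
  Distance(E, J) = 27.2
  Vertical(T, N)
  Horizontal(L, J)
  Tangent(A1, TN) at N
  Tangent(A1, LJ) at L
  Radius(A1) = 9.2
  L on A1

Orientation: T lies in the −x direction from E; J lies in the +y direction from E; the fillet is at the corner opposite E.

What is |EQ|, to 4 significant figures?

50.70

E is at the origin; ET is horizontal with |ET| = 56.6 and T on the −x side, so T = (-56.60, 0.000). E and J share the same x with |EJ| = 27.2 and J on the +y side, so J = (0.000, 27.20). The virtual corner opposite E is at (-56.60, 27.20). A1 meets TN tangentially, so QN is at right angles to TN and since A1 is tangent to LJ there, QL ⟂ LJ, with radius 9.2, so the center Q sits 9.2 in from both sides at Q = (-47.40, 18.00). Then |EQ| = |Q − E| = 50.70.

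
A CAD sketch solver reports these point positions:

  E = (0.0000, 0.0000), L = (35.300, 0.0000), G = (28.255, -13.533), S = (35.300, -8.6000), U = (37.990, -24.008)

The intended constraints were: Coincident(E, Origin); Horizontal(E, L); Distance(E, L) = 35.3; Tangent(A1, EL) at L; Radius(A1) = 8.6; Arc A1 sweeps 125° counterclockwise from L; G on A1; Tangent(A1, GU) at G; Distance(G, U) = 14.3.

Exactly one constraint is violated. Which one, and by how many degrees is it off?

Tangent(A1, GU) at G — off by 7.90°.

E = (0.00, 0.00) ✓; E.y = 0.00, L.y = 0.00 ✓; |EL| = 35.30 ✓; ∠(SL, LE) = 90.00° ✓; |SL| = 8.600 ✓; bearing(S→G) − bearing(S→L) = 125.0° ✓; |SG| = 8.600 ✓; ∠(SG, GU) = 82.10° ✗; |GU| = 14.30 ✓.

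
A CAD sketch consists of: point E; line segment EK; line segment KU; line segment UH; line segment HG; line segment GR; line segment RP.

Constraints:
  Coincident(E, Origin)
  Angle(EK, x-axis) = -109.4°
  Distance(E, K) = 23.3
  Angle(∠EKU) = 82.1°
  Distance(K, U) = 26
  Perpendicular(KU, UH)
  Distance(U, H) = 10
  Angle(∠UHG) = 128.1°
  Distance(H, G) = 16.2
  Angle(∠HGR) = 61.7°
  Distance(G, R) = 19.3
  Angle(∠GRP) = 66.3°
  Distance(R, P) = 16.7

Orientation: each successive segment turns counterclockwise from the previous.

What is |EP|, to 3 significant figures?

29.2

E is at the origin; EK runs at -109.4° with length 23.3, so K = (-7.74, -22.0). ∠EKU = 82.1° gives KU at -11.5° from the x-axis; with |KU| = 26.0, U = (17.7, -27.2). KU ⟂ UH, so UH runs at 78.5°; with |UH| = 10.0, H = (19.7, -17.4). ∠UHG = 128.1° gives HG at 130° from the x-axis; with |HG| = 16.2, G = (9.23, -5.02). ∠HGR = 61.7° gives GR at -111° from the x-axis; with |GR| = 19.3, R = (2.22, -23.0). ∠GRP = 66.3° gives RP at 2.40° from the x-axis; with |RP| = 16.7, P = (18.9, -22.3). Then |EP| = |P − E| = 29.2.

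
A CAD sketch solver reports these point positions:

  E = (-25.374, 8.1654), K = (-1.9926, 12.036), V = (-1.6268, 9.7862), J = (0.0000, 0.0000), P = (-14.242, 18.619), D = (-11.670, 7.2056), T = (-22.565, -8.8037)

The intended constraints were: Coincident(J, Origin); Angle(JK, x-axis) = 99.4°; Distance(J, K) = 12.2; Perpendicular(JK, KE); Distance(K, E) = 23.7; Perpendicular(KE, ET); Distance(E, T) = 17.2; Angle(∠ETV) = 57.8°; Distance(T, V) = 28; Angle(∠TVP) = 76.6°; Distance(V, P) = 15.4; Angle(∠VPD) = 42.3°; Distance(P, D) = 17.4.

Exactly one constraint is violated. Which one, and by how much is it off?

Distance(P, D) = 17.4 — off by 5.70.

J = (0.00, 0.00) ✓; JK at 99.40° ✓; |JK| = 12.20 ✓; ∠(JK, KE) = 90.00° ✓; |KE| = 23.70 ✓; ∠(KE, ET) = 90.00° ✓; |ET| = 17.20 ✓; ∠ETV = 57.80° ✓; |TV| = 28.00 ✓; ∠TVP = 76.60° ✓; |VP| = 15.40 ✓; ∠VPD = 42.30° ✓; |PD| = 11.70 ✗.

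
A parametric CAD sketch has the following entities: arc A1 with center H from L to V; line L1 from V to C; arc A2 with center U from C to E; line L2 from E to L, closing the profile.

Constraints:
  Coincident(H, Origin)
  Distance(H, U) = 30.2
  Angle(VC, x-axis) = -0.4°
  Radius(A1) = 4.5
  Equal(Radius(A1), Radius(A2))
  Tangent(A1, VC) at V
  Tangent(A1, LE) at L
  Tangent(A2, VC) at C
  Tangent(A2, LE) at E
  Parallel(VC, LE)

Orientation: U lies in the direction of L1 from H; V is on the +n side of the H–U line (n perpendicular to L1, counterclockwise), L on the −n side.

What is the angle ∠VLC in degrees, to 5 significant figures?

73.405°

The slot axis is L1's direction at -0.4°, so u = (cos -0.4°, sin -0.4°) = (0.99998, -0.0069813) and n = (−sin -0.4°, cos -0.4°) = (0.0069813, 0.99998). H is at the origin and U lies 30.2 along u from H, so U = 30.2·u = (30.199, -0.21083). Tangency of A1 to both parallel lines with radius 4.5 puts V and L at H ± 4.5·n: V = (0.031416, 4.4999), L = (-0.031416, -4.4999). Equal radii place C and E the same way about U: C = U + 4.5·n = (30.231, 4.2891), E = U − 4.5·n = (30.168, -4.7107). Then cos ∠VLC = LV·LC / (|LV||LC|), giving 73.405°.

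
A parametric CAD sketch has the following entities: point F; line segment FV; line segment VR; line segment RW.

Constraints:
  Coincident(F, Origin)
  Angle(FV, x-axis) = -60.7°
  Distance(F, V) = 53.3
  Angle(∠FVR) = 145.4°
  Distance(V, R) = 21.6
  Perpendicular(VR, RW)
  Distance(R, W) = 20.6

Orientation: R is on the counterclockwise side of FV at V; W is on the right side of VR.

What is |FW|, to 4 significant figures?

82.91

∠FVR = 145.4°, so VR runs at -60.7° + (180° − 145.4°) = -26.10° from the x-axis; with |VR| = 21.6, R = V + 21.6·(cos -26.10°, sin -26.10°) = (45.48, -55.98). VR ⟂ RW; with |RW| = 20.6 on the right of VR, W = R + 20.6·(-0.4399, -0.8980) = (36.42, -74.48). Then |FW| = |W − F| = 82.91.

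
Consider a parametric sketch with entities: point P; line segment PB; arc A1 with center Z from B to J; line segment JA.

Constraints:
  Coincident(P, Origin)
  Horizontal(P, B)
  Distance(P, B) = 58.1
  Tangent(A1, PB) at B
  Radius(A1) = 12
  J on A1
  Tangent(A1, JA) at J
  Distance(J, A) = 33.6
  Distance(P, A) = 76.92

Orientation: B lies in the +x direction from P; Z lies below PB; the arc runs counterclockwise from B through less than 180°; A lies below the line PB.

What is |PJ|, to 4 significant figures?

49.98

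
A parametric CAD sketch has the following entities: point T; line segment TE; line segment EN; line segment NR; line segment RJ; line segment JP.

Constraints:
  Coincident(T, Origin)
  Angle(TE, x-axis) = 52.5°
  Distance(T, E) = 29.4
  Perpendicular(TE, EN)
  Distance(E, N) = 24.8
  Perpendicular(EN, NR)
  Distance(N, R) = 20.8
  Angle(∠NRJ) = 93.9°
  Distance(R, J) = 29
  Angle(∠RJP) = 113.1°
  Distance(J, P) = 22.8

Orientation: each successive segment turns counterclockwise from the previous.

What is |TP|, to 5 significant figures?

30.589

∠NRJ = 93.9° gives RJ at -41.400° from the x-axis; with |RJ| = 29.0, J = (7.3134, 2.7421). ∠RJP = 113.1° gives JP at 25.500° from the x-axis; with |JP| = 22.8, P = (27.892, 12.558). Then |TP| = |P − T| = 30.589.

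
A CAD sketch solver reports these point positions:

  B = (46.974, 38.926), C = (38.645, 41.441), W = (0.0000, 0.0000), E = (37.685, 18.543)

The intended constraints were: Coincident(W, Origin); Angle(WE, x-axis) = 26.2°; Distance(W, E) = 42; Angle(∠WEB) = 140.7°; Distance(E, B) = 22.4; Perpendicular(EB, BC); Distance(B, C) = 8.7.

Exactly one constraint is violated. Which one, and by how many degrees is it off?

Perpendicular(EB, BC) — off by 7.70°.

W = (0.00, 0.00) ✓; WE at 26.20° ✓; |WE| = 42.00 ✓; ∠WEB = 140.7° ✓; |EB| = 22.40 ✓; ∠(EB, BC) = 97.70° ✗; |BC| = 8.700 ✓.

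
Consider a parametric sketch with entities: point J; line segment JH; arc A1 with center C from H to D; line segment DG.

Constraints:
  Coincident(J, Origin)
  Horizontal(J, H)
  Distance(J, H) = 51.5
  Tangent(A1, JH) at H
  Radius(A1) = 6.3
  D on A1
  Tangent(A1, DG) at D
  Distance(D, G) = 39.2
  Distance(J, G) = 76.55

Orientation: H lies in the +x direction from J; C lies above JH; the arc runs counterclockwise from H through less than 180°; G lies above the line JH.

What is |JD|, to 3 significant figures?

58.0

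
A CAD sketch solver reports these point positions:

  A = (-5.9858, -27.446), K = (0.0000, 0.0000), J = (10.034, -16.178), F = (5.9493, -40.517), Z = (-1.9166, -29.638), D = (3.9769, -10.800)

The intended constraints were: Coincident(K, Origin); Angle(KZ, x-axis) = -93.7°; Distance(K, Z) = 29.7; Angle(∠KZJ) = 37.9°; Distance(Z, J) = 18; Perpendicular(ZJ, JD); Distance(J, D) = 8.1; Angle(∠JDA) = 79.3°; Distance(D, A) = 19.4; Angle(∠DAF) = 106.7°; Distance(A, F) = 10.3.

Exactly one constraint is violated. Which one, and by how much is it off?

Distance(A, F) = 10.3 — off by 7.40.

K = (0.00, 0.00) ✓; KZ at -93.70° ✓; |KZ| = 29.70 ✓; ∠KZJ = 37.90° ✓; |ZJ| = 18.00 ✓; ∠(ZJ, JD) = 90.00° ✓; |JD| = 8.100 ✓; ∠JDA = 79.30° ✓; |DA| = 19.40 ✓; ∠DAF = 106.7° ✓; |AF| = 17.70 ✗.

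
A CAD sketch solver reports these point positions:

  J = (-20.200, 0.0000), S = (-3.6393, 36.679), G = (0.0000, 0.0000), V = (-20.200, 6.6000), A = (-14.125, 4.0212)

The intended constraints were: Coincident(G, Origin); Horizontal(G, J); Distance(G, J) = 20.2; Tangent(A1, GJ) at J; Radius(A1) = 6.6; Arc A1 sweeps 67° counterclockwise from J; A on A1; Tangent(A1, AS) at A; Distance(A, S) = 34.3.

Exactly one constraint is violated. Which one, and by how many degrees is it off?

Tangent(A1, AS) at A — off by 5.20°.

G = (0.00, 0.00) ✓; G.y = 0.00, J.y = 0.00 ✓; |GJ| = 20.20 ✓; ∠(VJ, JG) = 90.00° ✓; |VJ| = 6.600 ✓; bearing(V→A) − bearing(V→J) = 67.00° ✓; |VA| = 6.600 ✓; ∠(VA, AS) = 84.80° ✗; |AS| = 34.30 ✓.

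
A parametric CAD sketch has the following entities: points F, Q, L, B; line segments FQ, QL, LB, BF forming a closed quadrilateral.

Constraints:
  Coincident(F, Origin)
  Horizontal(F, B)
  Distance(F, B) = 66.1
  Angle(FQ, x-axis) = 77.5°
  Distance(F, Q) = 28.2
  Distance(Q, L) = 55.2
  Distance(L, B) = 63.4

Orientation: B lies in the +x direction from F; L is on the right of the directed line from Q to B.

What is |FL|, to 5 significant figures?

29.028

Checks: |QL| = 55.20 ✓; |LB| = 63.40 ✓.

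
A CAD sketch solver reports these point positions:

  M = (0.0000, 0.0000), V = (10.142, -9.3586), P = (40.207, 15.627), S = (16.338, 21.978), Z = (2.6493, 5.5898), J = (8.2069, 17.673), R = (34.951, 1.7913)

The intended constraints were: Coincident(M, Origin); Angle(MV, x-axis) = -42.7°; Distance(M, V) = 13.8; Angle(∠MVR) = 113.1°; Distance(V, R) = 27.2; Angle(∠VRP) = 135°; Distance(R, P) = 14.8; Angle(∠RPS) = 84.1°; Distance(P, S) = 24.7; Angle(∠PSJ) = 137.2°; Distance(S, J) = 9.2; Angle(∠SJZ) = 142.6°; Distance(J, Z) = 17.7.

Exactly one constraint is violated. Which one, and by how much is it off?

Distance(J, Z) = 17.7 — off by 4.40.

M = (0.00, 0.00) ✓; MV at -42.70° ✓; |MV| = 13.80 ✓; ∠MVR = 113.1° ✓; |VR| = 27.20 ✓; ∠VRP = 135.0° ✓; |RP| = 14.80 ✓; ∠RPS = 84.10° ✓; |PS| = 24.70 ✓; ∠PSJ = 137.2° ✓; |SJ| = 9.200 ✓; ∠SJZ = 142.6° ✓; |JZ| = 13.30 ✗.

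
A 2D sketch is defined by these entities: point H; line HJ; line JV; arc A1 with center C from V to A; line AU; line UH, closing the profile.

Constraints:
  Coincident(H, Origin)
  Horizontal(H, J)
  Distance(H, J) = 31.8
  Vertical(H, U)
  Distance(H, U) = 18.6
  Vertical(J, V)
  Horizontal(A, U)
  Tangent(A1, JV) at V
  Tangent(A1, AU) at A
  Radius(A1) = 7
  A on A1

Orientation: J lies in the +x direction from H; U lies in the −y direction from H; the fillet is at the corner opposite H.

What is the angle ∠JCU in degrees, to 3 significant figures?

137°

H is at the origin; H and J share the same y with |HJ| = 31.8 and J on the +x side, so J = (31.8, 0.00). HU is vertical with |HU| = 18.6 and U on the −y side, so U = (0.00, -18.6). The virtual corner opposite H is at (31.8, -18.6). A1 meets JV tangentially, so CV is at right angles to JV and tangency of A1 to AU means the radius CA is perpendicular to AU, with radius 7.0, so the center C sits 7.0 in from both sides at C = (24.8, -11.6). Then cos ∠JCU = CJ·CU / (|CJ||CU|), giving 137°.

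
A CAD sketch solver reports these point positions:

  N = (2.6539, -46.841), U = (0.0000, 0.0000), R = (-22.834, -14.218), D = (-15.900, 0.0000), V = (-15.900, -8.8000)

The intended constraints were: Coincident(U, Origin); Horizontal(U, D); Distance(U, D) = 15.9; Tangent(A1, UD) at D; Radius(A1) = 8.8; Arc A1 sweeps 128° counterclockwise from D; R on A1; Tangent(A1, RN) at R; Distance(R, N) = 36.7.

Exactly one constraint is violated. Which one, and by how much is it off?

Distance(R, N) = 36.7 — off by 4.70.

U = (0.00, 0.00) ✓; U.y = 0.00, D.y = 0.00 ✓; |UD| = 15.90 ✓; ∠(VD, DU) = 90.00° ✓; |VD| = 8.800 ✓; bearing(V→R) − bearing(V→D) = 128.0° ✓; |VR| = 8.800 ✓; ∠(VR, RN) = 90.00° ✓; |RN| = 41.40 ✗.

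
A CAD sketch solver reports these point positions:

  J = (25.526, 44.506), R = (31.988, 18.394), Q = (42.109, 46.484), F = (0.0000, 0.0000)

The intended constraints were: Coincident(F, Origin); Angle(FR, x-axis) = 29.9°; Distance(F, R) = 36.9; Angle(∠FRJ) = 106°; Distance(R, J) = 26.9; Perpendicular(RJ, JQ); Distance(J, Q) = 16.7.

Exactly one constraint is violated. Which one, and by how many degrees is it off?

Perpendicular(RJ, JQ) — off by 7.10°.

F = (0.00, 0.00) ✓; FR at 29.90° ✓; |FR| = 36.90 ✓; ∠FRJ = 106.0° ✓; |RJ| = 26.90 ✓; ∠(RJ, JQ) = 97.10° ✗; |JQ| = 16.70 ✓.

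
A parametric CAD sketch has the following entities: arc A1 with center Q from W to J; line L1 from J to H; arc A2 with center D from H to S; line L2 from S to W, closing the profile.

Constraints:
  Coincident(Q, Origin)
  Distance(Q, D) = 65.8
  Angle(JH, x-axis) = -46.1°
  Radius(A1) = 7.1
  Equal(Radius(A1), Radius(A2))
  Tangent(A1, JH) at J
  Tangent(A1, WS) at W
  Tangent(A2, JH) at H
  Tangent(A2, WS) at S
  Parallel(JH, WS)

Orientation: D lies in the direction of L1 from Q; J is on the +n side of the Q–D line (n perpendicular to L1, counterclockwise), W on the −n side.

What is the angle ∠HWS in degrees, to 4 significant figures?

12.18°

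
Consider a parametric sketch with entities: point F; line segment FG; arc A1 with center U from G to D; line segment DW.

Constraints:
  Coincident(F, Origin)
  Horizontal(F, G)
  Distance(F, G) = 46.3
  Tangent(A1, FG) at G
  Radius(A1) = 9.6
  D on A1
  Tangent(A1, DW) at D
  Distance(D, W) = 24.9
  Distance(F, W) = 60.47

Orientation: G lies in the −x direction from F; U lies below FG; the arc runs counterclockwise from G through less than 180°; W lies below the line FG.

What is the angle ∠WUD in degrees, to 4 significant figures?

68.92°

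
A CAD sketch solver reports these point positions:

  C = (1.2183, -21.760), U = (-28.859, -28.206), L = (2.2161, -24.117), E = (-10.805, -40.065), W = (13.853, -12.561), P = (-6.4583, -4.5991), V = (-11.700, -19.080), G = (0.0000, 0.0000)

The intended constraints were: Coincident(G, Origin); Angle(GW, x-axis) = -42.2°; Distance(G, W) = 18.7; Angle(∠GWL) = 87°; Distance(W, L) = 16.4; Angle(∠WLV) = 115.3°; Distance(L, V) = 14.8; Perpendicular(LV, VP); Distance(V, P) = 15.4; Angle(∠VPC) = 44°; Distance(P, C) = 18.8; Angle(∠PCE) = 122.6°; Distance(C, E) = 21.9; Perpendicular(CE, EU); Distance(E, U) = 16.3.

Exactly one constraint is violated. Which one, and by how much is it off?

Distance(E, U) = 16.3 — off by 5.30.

G = (0.00, 0.00) ✓; GW at -42.20° ✓; |GW| = 18.70 ✓; ∠GWL = 87.00° ✓; |WL| = 16.40 ✓; ∠WLV = 115.3° ✓; |LV| = 14.80 ✓; ∠(LV, VP) = 90.00° ✓; |VP| = 15.40 ✓; ∠VPC = 44.00° ✓; |PC| = 18.80 ✓; ∠PCE = 122.6° ✓; |CE| = 21.90 ✓; ∠(CE, EU) = 90.00° ✓; |EU| = 21.60 ✗.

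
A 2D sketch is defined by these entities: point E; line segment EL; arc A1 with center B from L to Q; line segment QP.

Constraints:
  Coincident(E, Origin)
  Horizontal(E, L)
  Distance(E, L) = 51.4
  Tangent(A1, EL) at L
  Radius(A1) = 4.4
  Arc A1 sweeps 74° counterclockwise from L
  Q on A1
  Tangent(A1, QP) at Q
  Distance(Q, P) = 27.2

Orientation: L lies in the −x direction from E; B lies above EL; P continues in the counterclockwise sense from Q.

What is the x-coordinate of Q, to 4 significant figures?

-47.17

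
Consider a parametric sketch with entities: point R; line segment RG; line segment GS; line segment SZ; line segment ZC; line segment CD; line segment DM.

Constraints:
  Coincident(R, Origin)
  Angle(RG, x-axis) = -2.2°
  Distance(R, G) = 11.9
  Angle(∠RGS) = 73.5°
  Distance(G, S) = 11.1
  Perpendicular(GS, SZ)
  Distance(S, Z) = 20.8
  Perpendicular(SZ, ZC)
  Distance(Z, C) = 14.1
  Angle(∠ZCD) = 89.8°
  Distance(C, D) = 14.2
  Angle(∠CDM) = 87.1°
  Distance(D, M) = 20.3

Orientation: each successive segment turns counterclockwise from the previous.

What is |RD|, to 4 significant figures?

7.950

R is at the origin; RG runs at -2.2° with length 11.9, so G = (11.89, -0.4568). ∠RGS = 73.5° gives GS at 104.3° from the x-axis; with |GS| = 11.1, S = (9.150, 10.30). GS is perpendicular to SZ, so SZ runs at -165.7°; with |SZ| = 20.8, Z = (-11.01, 5.162). SZ ⟂ ZC, so ZC runs at -75.70°; with |ZC| = 14.1, C = (-7.523, -8.501). ∠ZCD = 89.8° gives CD at 14.50° from the x-axis; with |CD| = 14.2, D = (6.224, -4.946). Then |RD| = |D − R| = 7.950.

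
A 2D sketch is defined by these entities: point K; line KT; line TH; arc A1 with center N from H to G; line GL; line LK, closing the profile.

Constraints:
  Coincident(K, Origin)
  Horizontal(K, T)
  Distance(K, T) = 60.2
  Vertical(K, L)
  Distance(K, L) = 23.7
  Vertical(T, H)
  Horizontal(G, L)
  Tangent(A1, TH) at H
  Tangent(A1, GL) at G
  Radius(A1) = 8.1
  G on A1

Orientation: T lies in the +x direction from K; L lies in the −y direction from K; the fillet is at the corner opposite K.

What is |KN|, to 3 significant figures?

54.4

KL is vertical with |KL| = 23.7 and L on the −y side, so L = (0.00, -23.7). The virtual corner opposite K is at (60.2, -23.7). Tangency of A1 to TH means the radius NH is perpendicular to TH and since A1 is tangent to GL there, NG ⟂ GL, with radius 8.1, so the center N sits 8.1 in from both sides at N = (52.1, -15.6). Then |KN| = |N − K| = 54.4.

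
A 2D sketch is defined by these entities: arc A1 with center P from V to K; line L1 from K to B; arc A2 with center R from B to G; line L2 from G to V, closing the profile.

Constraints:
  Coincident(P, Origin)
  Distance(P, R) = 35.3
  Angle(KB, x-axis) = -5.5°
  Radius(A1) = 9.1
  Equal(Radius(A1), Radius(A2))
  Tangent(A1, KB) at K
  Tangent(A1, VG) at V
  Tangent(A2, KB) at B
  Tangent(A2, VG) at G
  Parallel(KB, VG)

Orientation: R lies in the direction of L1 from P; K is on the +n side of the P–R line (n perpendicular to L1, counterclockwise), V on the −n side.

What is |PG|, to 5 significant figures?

36.454

Tangency of A1 to both parallel lines with radius 9.1 puts K and V at P ± 9.1·n: K = (0.87220, 9.0581), V = (-0.87220, -9.0581). Equal radii place B and G the same way about R: B = R + 9.1·n = (36.010, 5.6748), G = R − 9.1·n = (34.265, -12.441). Then |PG| = |G − P| = 36.454.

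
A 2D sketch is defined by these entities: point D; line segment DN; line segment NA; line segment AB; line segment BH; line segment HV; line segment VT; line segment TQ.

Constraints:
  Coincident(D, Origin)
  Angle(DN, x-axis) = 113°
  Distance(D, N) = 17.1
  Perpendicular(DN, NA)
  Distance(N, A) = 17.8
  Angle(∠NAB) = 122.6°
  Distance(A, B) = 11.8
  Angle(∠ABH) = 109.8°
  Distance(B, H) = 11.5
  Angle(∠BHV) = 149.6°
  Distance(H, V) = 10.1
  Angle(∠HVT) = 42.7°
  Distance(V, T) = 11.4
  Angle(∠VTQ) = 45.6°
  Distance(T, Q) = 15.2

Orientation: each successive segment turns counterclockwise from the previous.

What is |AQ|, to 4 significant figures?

26.79

D is at the origin; DN runs at 113.0° with length 17.1, so N = (-6.682, 15.74). DN ⟂ NA, so NA runs at -157.0°; with |NA| = 17.8, A = (-23.07, 8.786). ∠NAB = 122.6° gives AB at -99.60° from the x-axis; with |AB| = 11.8, B = (-25.03, -2.849). ∠ABH = 109.8° gives BH at -29.40° from the x-axis; with |BH| = 11.5, H = (-15.02, -8.495). ∠BHV = 149.6° gives HV at 1.000° from the x-axis; with |HV| = 10.1, V = (-4.917, -8.318). ∠HVT = 42.7° gives VT at 138.3° from the x-axis; with |VT| = 11.4, T = (-13.43, -0.7346). ∠VTQ = 45.6° gives TQ at -87.30° from the x-axis; with |TQ| = 15.2, Q = (-12.71, -15.92). Then |AQ| = |Q − A| = 26.79.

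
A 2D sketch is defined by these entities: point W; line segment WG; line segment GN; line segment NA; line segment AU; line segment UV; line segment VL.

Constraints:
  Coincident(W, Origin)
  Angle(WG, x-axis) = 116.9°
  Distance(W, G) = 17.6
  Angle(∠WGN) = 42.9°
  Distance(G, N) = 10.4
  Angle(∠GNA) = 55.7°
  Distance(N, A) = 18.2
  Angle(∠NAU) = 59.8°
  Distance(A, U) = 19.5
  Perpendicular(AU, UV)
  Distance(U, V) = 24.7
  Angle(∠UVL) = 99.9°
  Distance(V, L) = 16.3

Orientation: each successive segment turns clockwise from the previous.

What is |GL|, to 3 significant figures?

23.5

The perpendicularity gives UV at right angles to AU, so UV runs at 5.30°; with |UV| = 24.7, V = (9.77, 23.2). ∠UVL = 99.9° gives VL at -74.8° from the x-axis; with |VL| = 16.3, L = (14.0, 7.50). Then |GL| = |L − G| = 23.5.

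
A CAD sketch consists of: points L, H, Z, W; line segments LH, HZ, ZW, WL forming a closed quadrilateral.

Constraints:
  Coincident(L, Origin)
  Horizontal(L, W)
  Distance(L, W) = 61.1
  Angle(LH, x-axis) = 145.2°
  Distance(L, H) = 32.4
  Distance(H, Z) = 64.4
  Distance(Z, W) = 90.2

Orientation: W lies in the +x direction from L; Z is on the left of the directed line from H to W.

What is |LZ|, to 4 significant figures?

73.28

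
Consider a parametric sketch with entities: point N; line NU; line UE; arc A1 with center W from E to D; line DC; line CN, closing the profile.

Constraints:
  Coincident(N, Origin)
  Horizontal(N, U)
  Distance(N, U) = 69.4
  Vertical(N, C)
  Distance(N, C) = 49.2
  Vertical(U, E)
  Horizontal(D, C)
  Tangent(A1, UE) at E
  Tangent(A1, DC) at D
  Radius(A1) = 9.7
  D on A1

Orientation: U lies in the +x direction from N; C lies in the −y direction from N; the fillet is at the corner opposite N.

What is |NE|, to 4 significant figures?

79.85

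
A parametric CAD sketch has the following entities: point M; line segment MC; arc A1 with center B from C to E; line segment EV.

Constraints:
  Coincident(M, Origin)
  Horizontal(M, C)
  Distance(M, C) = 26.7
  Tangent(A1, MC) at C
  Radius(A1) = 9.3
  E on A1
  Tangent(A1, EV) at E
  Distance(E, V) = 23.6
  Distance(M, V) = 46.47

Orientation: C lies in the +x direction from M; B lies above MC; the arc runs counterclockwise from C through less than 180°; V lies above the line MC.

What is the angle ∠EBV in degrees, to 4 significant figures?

68.49°

Checks: |BE| = 9.300 ✓; ∠(BE, EV) = 90.00° ✓; |EV| = 23.60 ✓; |MV| = 46.47 ✓.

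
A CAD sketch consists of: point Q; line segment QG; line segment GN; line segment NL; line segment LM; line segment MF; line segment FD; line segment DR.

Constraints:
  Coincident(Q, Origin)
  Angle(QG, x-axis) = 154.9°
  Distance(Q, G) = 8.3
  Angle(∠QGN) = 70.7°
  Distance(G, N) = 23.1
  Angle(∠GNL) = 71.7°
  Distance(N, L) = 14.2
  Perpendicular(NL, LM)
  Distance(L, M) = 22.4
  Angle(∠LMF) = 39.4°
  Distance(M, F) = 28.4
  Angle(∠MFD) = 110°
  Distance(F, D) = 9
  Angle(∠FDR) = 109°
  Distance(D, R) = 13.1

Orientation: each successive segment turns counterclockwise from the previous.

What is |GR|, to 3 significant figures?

27.3

∠MFD = 110.0° gives FD at -46.9° from the x-axis; with |FD| = 9.0, D = (-7.54, -26.4). ∠FDR = 109.0° gives DR at 24.1° from the x-axis; with |DR| = 13.1, R = (4.42, -21.1). Then |GR| = |R − G| = 27.3.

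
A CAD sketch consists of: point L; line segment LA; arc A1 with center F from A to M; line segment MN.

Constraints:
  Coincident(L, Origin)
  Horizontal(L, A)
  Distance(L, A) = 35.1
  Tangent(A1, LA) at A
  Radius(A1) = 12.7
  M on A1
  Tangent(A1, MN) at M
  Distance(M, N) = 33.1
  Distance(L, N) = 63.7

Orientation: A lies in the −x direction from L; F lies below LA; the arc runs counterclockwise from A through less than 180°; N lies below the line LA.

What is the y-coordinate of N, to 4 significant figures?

-47.35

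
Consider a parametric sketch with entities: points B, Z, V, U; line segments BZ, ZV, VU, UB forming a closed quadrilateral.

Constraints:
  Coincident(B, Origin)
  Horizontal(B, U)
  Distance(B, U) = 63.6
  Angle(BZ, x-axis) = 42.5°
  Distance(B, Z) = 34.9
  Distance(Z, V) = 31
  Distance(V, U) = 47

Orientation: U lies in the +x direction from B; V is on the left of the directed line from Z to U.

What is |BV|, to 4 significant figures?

65.90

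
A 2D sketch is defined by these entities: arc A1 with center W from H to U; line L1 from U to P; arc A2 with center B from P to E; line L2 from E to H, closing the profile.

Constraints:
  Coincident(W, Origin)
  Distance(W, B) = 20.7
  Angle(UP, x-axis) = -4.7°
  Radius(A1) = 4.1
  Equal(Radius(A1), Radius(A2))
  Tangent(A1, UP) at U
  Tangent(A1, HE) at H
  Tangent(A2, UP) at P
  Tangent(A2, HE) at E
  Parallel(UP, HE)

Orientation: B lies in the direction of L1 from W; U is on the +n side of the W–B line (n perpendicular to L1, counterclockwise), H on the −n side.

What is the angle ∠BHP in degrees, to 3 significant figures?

10.4°

The slot axis is L1's direction at -4.7°, so u = (cos -4.7°, sin -4.7°) = (0.997, -0.0819) and n = (−sin -4.7°, cos -4.7°) = (0.0819, 0.997). W is at the origin and B lies 20.7 along u from W, so B = 20.7·u = (20.6, -1.70). Tangency of A1 to both parallel lines with radius 4.1 puts U and H at W ± 4.1·n: U = (0.336, 4.09), H = (-0.336, -4.09). Equal radii place P and E the same way about B: P = B + 4.1·n = (21.0, 2.39), E = B − 4.1·n = (20.3, -5.78). Then cos ∠BHP = HB·HP / (|HB||HP|), giving 10.4°.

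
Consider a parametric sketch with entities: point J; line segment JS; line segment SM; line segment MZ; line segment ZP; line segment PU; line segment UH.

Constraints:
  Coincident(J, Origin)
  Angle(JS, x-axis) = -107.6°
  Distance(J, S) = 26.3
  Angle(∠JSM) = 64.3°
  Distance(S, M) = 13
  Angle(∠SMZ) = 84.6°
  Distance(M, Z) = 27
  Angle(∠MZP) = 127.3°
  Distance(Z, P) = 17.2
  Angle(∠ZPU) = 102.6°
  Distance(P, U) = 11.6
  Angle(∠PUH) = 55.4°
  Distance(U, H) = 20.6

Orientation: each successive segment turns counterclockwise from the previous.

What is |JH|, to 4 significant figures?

3.416

J is at the origin; JS runs at -107.6° with length 26.3, so S = (-7.952, -25.07). ∠JSM = 64.3° gives SM at 8.100° from the x-axis; with |SM| = 13.0, M = (4.918, -23.24). ∠SMZ = 84.6° gives MZ at 103.5° from the x-axis; with |MZ| = 27.0, Z = (-1.385, 3.017). ∠MZP = 127.3° gives ZP at 156.2° from the x-axis; with |ZP| = 17.2, P = (-17.12, 9.958). ∠ZPU = 102.6° gives PU at -126.4° from the x-axis; with |PU| = 11.6, U = (-24.01, 0.6210). ∠PUH = 55.4° gives UH at -1.800° from the x-axis; with |UH| = 20.6, H = (-3.416, -0.02606). Then |JH| = |H − J| = 3.416.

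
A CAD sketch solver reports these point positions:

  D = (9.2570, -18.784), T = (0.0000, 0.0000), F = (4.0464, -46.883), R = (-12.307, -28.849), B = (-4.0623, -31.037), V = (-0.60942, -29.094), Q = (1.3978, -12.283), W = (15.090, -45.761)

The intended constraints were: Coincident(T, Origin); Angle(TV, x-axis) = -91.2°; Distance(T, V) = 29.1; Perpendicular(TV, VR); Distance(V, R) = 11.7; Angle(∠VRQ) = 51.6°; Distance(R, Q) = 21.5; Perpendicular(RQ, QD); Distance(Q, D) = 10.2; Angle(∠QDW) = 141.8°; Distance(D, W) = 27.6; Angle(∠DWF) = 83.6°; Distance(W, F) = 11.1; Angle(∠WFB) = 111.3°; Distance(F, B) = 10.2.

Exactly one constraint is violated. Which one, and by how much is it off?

Distance(F, B) = 10.2 — off by 7.60.

T = (0.00, 0.00) ✓; TV at -91.20° ✓; |TV| = 29.10 ✓; ∠(TV, VR) = 90.00° ✓; |VR| = 11.70 ✓; ∠VRQ = 51.60° ✓; |RQ| = 21.50 ✓; ∠(RQ, QD) = 90.00° ✓; |QD| = 10.20 ✓; ∠QDW = 141.8° ✓; |DW| = 27.60 ✓; ∠DWF = 83.60° ✓; |WF| = 11.10 ✓; ∠WFB = 111.3° ✓; |FB| = 17.80 ✗.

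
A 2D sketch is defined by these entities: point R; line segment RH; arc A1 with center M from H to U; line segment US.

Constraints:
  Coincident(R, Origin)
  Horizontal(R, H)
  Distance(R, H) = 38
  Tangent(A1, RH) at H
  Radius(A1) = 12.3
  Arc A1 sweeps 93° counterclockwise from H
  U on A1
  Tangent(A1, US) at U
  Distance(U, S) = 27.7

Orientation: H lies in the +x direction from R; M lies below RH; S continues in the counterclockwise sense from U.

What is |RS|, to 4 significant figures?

48.86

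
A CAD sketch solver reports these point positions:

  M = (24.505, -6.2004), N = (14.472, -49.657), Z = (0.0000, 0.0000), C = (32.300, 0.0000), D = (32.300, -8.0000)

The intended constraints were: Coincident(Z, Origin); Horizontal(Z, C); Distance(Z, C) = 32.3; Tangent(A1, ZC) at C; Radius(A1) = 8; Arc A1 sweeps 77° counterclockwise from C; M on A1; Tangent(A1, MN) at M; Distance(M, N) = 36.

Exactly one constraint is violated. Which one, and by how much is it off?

Distance(M, N) = 36 — off by 8.60.

Z = (0.00, 0.00) ✓; Z.y = 0.00, C.y = 0.00 ✓; |ZC| = 32.30 ✓; ∠(DC, CZ) = 90.00° ✓; |DC| = 8.000 ✓; bearing(D→M) − bearing(D→C) = 77.00° ✓; |DM| = 8.000 ✓; ∠(DM, MN) = 90.00° ✓; |MN| = 44.60 ✗.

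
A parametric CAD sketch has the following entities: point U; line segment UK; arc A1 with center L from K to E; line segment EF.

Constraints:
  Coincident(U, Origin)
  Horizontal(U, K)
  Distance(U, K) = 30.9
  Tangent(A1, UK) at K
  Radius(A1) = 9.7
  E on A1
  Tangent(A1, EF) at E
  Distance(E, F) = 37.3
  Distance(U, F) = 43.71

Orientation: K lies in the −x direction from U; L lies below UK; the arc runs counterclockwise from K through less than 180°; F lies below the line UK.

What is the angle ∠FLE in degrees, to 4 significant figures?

75.42°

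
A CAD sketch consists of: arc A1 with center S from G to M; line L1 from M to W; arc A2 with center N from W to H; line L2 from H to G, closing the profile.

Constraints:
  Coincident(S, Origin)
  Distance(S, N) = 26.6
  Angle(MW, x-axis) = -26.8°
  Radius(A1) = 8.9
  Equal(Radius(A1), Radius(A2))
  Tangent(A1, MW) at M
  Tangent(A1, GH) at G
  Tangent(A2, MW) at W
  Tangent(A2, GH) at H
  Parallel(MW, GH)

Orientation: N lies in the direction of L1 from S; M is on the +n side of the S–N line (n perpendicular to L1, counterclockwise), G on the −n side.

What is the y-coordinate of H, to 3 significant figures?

-19.9

The slot axis is L1's direction at -26.8°, so u = (cos -26.8°, sin -26.8°) = (0.893, -0.451) and n = (−sin -26.8°, cos -26.8°) = (0.451, 0.893). S is at the origin and N lies 26.6 along u from S, so N = 26.6·u = (23.7, -12.0). Tangency of A1 to both parallel lines with radius 8.9 puts M and G at S ± 8.9·n: M = (4.01, 7.94), G = (-4.01, -7.94). Equal radii place W and H the same way about N: W = N + 8.9·n = (27.8, -4.05), H = N − 8.9·n = (19.7, -19.9). So H.y = -19.9.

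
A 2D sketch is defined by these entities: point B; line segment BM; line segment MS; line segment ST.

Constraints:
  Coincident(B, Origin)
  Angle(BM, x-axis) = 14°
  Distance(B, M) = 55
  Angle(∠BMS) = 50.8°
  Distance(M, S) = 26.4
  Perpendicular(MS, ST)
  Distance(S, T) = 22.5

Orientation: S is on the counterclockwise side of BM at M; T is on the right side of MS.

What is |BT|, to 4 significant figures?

65.66

B is at the origin; BM runs at 14.0° with length 55.0, so M = 55.0·(cos 14.0°, sin 14.0°) = (53.37, 13.31). ∠BMS = 50.8°, so MS runs at 14.0° + (180° − 50.8°) = 143.2° from the x-axis; with |MS| = 26.4, S = M + 26.4·(cos 143.2°, sin 143.2°) = (32.23, 29.12). MS is perpendicular to ST; with |ST| = 22.5 on the right of MS, T = S + 22.5·(0.5990, 0.8007) = (45.70, 47.14). Then |BT| = |T − B| = 65.66.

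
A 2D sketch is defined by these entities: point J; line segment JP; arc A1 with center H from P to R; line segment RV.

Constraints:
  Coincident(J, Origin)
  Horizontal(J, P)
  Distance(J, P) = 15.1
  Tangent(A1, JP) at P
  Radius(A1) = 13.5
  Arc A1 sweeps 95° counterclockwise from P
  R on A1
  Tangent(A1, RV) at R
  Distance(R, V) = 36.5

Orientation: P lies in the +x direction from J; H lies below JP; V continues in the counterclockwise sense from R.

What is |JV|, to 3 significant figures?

51.3

J is at the origin; JP is horizontal with |JP| = 15.1 and P on the +x side, so P = (15.1, 0.00). Since A1 is tangent to JP there, HP ⟂ JP, so H = P + (0, -13.5) = (15.1, -13.5). On A1, P sits at bearing 90° from H; a 95° counterclockwise sweep puts R at bearing 185°, so R = H + 13.5·(cos 185°, sin 185°) = (1.65, -14.7). Since A1 is tangent to RV there, HR ⟂ RV, so RV runs along (−sin 185°, cos 185°); with |RV| = 36.5, V = (4.83, -51.0). Then |JV| = |V − J| = 51.3.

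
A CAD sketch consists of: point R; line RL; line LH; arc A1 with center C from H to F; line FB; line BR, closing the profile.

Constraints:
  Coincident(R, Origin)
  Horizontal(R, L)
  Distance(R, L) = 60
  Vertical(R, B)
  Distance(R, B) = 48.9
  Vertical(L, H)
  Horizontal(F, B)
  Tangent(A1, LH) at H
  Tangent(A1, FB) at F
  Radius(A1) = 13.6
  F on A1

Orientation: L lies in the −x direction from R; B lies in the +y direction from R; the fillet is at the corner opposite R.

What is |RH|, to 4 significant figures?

69.61

The virtual corner opposite R is at (-60.00, 48.90). The tangent condition forces CH to be normal to LH and since A1 is tangent to FB there, CF ⟂ FB, with radius 13.6, so the center C sits 13.6 in from both sides at C = (-46.40, 35.30). That places the tangent points at H = (-60.00, 35.30) on LH and F = (-46.40, 48.90) on FB. Then |RH| = |H − R| = 69.61.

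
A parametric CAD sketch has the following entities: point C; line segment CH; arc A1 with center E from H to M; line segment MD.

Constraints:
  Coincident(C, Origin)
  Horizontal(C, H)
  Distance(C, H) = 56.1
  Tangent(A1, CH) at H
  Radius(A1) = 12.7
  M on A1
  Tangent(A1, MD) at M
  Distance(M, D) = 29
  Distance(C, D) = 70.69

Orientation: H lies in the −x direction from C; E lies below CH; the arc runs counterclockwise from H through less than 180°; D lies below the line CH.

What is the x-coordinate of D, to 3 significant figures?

-55.1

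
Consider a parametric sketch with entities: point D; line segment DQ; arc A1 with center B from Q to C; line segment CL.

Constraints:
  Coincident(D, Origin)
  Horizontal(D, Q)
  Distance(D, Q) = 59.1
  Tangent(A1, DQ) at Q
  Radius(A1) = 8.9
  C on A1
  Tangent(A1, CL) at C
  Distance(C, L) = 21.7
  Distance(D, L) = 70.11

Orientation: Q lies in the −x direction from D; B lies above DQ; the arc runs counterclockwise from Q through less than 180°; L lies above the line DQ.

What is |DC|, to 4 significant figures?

53.12

D is at the origin; DQ is horizontal with |DQ| = 59.1 and Q on the −x side, so Q = (-59.10, 0.000). Tangency of A1 to DQ means the radius BQ is perpendicular to DQ, so B = Q + (0, 8.9) = (-59.10, 8.900). Since BC ⟂ CL (tangency), |BL| = √(8.9² + 21.7²) = 23.45 regardless of where C sits on A1. So L lies on both circle(D, 70.11) and circle(B, 23.45); the above-DQ intersection is L = (-62.31, 32.13). C is the foot of the tangent from L: C = (-51.41, 13.37).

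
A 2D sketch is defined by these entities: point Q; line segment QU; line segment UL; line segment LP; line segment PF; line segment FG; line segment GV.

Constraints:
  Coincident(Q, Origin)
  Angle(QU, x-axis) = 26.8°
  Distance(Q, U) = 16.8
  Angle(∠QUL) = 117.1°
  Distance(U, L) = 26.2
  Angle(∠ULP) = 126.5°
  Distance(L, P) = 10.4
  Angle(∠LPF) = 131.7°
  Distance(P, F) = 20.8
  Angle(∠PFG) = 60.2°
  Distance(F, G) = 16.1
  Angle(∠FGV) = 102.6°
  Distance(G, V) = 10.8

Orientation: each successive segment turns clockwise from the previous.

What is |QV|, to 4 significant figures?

29.67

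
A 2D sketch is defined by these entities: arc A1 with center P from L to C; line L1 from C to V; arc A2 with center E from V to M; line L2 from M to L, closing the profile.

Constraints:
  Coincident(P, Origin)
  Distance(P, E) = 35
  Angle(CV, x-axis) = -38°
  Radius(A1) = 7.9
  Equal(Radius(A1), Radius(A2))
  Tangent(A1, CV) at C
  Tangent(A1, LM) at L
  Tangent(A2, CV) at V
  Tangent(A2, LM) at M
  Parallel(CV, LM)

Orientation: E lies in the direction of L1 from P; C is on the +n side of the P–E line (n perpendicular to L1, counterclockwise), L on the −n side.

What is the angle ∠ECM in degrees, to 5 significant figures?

11.576°

The slot axis is L1's direction at -38.0°, so u = (cos -38.0°, sin -38.0°) = (0.78801, -0.61566) and n = (−sin -38.0°, cos -38.0°) = (0.61566, 0.78801). P is at the origin and E lies 35.0 along u from P, so E = 35.0·u = (27.580, -21.548). Tangency of A1 to both parallel lines with radius 7.9 puts C and L at P ± 7.9·n: C = (4.8637, 6.2253), L = (-4.8637, -6.2253). Equal radii place V and M the same way about E: V = E + 7.9·n = (32.444, -15.323), M = E − 7.9·n = (22.717, -27.773). Then cos ∠ECM = CE·CM / (|CE||CM|), giving 11.576°.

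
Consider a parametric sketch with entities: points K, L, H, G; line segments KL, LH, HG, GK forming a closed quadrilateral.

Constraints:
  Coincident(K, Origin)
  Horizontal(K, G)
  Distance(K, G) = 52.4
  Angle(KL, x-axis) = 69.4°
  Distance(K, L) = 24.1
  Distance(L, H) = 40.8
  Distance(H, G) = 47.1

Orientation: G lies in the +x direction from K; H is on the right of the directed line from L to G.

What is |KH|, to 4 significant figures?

20.33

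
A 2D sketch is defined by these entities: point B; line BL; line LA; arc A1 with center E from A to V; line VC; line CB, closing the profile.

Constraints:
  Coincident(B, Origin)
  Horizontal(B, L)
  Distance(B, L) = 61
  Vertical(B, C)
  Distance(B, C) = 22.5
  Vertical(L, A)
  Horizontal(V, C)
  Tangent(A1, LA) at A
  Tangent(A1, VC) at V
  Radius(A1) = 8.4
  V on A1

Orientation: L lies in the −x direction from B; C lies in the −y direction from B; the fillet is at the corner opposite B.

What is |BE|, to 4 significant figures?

54.46

B is at the origin; BL is horizontal with |BL| = 61.0 and L on the −x side, so L = (-61.00, 0.000). B and C share the same x with |BC| = 22.5 and C on the −y side, so C = (0.000, -22.50). The virtual corner opposite B is at (-61.00, -22.50). Tangency of A1 to LA means the radius EA is perpendicular to LA and since A1 is tangent to VC there, EV ⟂ VC, with radius 8.4, so the center E sits 8.4 in from both sides at E = (-52.60, -14.10). Then |BE| = |E − B| = 54.46.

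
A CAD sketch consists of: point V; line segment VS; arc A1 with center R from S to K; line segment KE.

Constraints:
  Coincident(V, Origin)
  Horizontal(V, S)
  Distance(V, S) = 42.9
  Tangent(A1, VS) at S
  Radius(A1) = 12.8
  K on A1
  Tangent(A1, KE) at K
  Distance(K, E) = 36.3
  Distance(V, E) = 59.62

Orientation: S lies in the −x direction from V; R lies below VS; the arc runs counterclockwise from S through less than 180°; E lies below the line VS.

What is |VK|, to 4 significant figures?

57.06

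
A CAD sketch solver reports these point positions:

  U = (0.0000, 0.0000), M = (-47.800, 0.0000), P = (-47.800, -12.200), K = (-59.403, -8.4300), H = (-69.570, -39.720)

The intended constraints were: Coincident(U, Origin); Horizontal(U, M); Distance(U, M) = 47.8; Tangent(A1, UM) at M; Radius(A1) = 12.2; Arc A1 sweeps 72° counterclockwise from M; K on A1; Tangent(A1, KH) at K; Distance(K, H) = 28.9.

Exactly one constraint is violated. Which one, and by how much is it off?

Distance(K, H) = 28.9 — off by 4.00.

U = (0.00, 0.00) ✓; U.y = 0.00, M.y = 0.00 ✓; |UM| = 47.80 ✓; ∠(PM, MU) = 90.00° ✓; |PM| = 12.20 ✓; bearing(P→K) − bearing(P→M) = 72.00° ✓; |PK| = 12.20 ✓; ∠(PK, KH) = 90.00° ✓; |KH| = 32.90 ✗.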